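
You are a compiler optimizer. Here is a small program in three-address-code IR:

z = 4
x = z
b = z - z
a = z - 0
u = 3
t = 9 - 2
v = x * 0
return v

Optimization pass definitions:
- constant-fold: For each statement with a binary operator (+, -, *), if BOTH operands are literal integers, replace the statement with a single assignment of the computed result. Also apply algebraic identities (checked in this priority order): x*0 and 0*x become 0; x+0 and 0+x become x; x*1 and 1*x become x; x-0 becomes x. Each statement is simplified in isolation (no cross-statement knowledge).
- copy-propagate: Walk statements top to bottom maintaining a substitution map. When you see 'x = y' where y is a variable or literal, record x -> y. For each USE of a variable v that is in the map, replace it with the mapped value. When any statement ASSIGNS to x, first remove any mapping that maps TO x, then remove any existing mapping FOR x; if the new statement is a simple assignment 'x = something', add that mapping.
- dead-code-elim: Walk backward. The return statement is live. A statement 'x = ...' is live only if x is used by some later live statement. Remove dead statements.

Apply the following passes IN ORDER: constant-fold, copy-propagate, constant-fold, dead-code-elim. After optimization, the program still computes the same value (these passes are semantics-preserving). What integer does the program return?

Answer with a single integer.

Initial IR:
  z = 4
  x = z
  b = z - z
  a = z - 0
  u = 3
  t = 9 - 2
  v = x * 0
  return v
After constant-fold (8 stmts):
  z = 4
  x = z
  b = z - z
  a = z
  u = 3
  t = 7
  v = 0
  return v
After copy-propagate (8 stmts):
  z = 4
  x = 4
  b = 4 - 4
  a = 4
  u = 3
  t = 7
  v = 0
  return 0
After constant-fold (8 stmts):
  z = 4
  x = 4
  b = 0
  a = 4
  u = 3
  t = 7
  v = 0
  return 0
After dead-code-elim (1 stmts):
  return 0
Evaluate:
  z = 4  =>  z = 4
  x = z  =>  x = 4
  b = z - z  =>  b = 0
  a = z - 0  =>  a = 4
  u = 3  =>  u = 3
  t = 9 - 2  =>  t = 7
  v = x * 0  =>  v = 0
  return v = 0

Answer: 0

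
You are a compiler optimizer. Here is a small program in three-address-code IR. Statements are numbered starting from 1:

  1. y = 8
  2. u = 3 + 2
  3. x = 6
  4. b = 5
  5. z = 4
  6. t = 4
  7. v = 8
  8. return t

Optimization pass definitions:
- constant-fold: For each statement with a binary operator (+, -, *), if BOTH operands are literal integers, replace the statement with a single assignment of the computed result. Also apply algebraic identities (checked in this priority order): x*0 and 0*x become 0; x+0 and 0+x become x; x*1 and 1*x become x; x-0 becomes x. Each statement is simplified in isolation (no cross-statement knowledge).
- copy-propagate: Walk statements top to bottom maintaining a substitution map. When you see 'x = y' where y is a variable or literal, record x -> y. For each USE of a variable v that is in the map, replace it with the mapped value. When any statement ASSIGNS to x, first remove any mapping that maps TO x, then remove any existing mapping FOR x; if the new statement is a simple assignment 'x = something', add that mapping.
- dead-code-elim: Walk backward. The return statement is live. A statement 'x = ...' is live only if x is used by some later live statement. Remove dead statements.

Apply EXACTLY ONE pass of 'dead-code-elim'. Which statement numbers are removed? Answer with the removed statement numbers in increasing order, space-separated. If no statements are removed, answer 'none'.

Backward liveness scan:
Stmt 1 'y = 8': DEAD (y not in live set [])
Stmt 2 'u = 3 + 2': DEAD (u not in live set [])
Stmt 3 'x = 6': DEAD (x not in live set [])
Stmt 4 'b = 5': DEAD (b not in live set [])
Stmt 5 'z = 4': DEAD (z not in live set [])
Stmt 6 't = 4': KEEP (t is live); live-in = []
Stmt 7 'v = 8': DEAD (v not in live set ['t'])
Stmt 8 'return t': KEEP (return); live-in = ['t']
Removed statement numbers: [1, 2, 3, 4, 5, 7]
Surviving IR:
  t = 4
  return t

Answer: 1 2 3 4 5 7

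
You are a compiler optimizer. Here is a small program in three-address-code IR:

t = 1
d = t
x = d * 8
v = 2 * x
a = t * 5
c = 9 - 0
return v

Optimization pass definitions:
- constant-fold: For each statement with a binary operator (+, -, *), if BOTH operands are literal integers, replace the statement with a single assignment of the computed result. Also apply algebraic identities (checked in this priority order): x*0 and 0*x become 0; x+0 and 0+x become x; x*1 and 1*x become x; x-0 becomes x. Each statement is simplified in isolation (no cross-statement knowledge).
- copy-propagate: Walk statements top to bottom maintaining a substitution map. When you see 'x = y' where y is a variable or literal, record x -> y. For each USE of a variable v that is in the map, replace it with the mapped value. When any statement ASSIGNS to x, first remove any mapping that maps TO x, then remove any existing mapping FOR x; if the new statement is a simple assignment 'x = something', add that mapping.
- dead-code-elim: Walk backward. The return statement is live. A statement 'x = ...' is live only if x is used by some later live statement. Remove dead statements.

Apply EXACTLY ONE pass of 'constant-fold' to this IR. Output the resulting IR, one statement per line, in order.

Answer: t = 1
d = t
x = d * 8
v = 2 * x
a = t * 5
c = 9
return v

Derivation:
Applying constant-fold statement-by-statement:
  [1] t = 1  (unchanged)
  [2] d = t  (unchanged)
  [3] x = d * 8  (unchanged)
  [4] v = 2 * x  (unchanged)
  [5] a = t * 5  (unchanged)
  [6] c = 9 - 0  -> c = 9
  [7] return v  (unchanged)
Result (7 stmts):
  t = 1
  d = t
  x = d * 8
  v = 2 * x
  a = t * 5
  c = 9
  return v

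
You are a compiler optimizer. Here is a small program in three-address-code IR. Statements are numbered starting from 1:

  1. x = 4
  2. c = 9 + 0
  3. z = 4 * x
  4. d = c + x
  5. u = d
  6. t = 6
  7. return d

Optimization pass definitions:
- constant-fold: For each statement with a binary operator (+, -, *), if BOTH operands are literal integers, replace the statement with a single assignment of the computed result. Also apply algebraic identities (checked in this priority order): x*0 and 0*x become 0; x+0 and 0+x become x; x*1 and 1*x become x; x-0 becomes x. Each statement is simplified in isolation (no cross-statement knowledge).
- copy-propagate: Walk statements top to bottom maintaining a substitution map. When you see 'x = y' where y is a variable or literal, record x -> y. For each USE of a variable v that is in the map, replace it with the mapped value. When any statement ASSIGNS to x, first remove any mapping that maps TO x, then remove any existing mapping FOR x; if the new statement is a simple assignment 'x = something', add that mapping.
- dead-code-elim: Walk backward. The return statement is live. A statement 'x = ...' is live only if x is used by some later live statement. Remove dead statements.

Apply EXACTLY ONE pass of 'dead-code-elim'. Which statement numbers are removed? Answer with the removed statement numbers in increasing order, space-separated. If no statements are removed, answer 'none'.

Answer: 3 5 6

Derivation:
Backward liveness scan:
Stmt 1 'x = 4': KEEP (x is live); live-in = []
Stmt 2 'c = 9 + 0': KEEP (c is live); live-in = ['x']
Stmt 3 'z = 4 * x': DEAD (z not in live set ['c', 'x'])
Stmt 4 'd = c + x': KEEP (d is live); live-in = ['c', 'x']
Stmt 5 'u = d': DEAD (u not in live set ['d'])
Stmt 6 't = 6': DEAD (t not in live set ['d'])
Stmt 7 'return d': KEEP (return); live-in = ['d']
Removed statement numbers: [3, 5, 6]
Surviving IR:
  x = 4
  c = 9 + 0
  d = c + x
  return d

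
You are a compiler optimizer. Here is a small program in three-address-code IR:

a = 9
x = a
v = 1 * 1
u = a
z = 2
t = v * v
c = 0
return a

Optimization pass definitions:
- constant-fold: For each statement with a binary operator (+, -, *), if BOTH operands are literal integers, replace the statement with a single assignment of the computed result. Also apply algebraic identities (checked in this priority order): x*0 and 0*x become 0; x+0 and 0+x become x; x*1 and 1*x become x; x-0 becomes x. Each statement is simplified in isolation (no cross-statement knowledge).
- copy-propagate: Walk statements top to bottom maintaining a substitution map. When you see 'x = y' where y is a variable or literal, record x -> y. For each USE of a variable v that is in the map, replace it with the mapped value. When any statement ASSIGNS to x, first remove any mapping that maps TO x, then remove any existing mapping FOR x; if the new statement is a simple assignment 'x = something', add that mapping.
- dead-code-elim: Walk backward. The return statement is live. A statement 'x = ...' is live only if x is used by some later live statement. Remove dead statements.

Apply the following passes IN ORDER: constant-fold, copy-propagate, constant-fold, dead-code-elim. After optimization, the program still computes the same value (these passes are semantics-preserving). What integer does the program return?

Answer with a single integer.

Initial IR:
  a = 9
  x = a
  v = 1 * 1
  u = a
  z = 2
  t = v * v
  c = 0
  return a
After constant-fold (8 stmts):
  a = 9
  x = a
  v = 1
  u = a
  z = 2
  t = v * v
  c = 0
  return a
After copy-propagate (8 stmts):
  a = 9
  x = 9
  v = 1
  u = 9
  z = 2
  t = 1 * 1
  c = 0
  return 9
After constant-fold (8 stmts):
  a = 9
  x = 9
  v = 1
  u = 9
  z = 2
  t = 1
  c = 0
  return 9
After dead-code-elim (1 stmts):
  return 9
Evaluate:
  a = 9  =>  a = 9
  x = a  =>  x = 9
  v = 1 * 1  =>  v = 1
  u = a  =>  u = 9
  z = 2  =>  z = 2
  t = v * v  =>  t = 1
  c = 0  =>  c = 0
  return a = 9

Answer: 9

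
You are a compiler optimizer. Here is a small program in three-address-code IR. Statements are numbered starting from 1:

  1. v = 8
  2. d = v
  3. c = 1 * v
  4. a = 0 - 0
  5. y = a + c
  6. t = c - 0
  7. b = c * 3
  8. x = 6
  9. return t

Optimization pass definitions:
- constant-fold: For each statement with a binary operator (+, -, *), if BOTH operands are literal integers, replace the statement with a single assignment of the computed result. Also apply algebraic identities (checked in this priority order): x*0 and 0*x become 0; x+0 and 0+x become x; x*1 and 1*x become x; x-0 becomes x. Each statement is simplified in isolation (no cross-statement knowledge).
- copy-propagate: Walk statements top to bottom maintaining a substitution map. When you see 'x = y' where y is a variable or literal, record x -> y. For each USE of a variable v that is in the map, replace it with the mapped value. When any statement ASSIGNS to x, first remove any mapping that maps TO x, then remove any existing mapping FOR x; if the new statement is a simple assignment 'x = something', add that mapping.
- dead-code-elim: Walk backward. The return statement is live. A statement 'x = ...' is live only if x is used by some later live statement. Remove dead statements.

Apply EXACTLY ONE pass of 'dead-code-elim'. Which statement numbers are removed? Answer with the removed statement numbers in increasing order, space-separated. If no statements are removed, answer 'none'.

Answer: 2 4 5 7 8

Derivation:
Backward liveness scan:
Stmt 1 'v = 8': KEEP (v is live); live-in = []
Stmt 2 'd = v': DEAD (d not in live set ['v'])
Stmt 3 'c = 1 * v': KEEP (c is live); live-in = ['v']
Stmt 4 'a = 0 - 0': DEAD (a not in live set ['c'])
Stmt 5 'y = a + c': DEAD (y not in live set ['c'])
Stmt 6 't = c - 0': KEEP (t is live); live-in = ['c']
Stmt 7 'b = c * 3': DEAD (b not in live set ['t'])
Stmt 8 'x = 6': DEAD (x not in live set ['t'])
Stmt 9 'return t': KEEP (return); live-in = ['t']
Removed statement numbers: [2, 4, 5, 7, 8]
Surviving IR:
  v = 8
  c = 1 * v
  t = c - 0
  return t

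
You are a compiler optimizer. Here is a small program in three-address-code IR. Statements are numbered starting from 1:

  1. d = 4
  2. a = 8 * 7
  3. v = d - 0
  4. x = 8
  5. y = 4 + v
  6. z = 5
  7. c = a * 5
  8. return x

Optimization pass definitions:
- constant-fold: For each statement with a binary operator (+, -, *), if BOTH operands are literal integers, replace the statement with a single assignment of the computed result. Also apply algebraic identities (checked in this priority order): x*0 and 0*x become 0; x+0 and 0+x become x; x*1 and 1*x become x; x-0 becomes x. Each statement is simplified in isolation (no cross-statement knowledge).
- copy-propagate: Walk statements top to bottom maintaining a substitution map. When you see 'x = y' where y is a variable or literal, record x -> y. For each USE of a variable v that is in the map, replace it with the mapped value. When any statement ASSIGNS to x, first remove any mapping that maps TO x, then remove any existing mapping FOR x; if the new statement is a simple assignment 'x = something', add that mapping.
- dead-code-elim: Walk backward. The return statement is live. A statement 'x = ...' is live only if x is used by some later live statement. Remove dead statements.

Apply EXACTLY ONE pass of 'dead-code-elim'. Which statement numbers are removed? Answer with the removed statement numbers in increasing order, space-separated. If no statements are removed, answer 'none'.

Answer: 1 2 3 5 6 7

Derivation:
Backward liveness scan:
Stmt 1 'd = 4': DEAD (d not in live set [])
Stmt 2 'a = 8 * 7': DEAD (a not in live set [])
Stmt 3 'v = d - 0': DEAD (v not in live set [])
Stmt 4 'x = 8': KEEP (x is live); live-in = []
Stmt 5 'y = 4 + v': DEAD (y not in live set ['x'])
Stmt 6 'z = 5': DEAD (z not in live set ['x'])
Stmt 7 'c = a * 5': DEAD (c not in live set ['x'])
Stmt 8 'return x': KEEP (return); live-in = ['x']
Removed statement numbers: [1, 2, 3, 5, 6, 7]
Surviving IR:
  x = 8
  return x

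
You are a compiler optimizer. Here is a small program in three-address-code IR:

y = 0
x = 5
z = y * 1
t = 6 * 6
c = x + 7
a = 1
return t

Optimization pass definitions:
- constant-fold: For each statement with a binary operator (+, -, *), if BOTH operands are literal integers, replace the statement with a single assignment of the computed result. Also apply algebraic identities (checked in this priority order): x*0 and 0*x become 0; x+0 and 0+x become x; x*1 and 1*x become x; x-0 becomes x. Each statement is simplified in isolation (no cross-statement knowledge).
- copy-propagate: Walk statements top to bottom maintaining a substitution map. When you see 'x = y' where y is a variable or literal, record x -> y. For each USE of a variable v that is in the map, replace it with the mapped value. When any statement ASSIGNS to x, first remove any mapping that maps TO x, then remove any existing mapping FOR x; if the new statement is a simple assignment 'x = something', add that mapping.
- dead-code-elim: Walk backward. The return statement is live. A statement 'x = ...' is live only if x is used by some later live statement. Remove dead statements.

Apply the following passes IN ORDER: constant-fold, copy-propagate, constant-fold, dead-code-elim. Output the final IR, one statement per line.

Answer: return 36

Derivation:
Initial IR:
  y = 0
  x = 5
  z = y * 1
  t = 6 * 6
  c = x + 7
  a = 1
  return t
After constant-fold (7 stmts):
  y = 0
  x = 5
  z = y
  t = 36
  c = x + 7
  a = 1
  return t
After copy-propagate (7 stmts):
  y = 0
  x = 5
  z = 0
  t = 36
  c = 5 + 7
  a = 1
  return 36
After constant-fold (7 stmts):
  y = 0
  x = 5
  z = 0
  t = 36
  c = 12
  a = 1
  return 36
After dead-code-elim (1 stmts):
  return 36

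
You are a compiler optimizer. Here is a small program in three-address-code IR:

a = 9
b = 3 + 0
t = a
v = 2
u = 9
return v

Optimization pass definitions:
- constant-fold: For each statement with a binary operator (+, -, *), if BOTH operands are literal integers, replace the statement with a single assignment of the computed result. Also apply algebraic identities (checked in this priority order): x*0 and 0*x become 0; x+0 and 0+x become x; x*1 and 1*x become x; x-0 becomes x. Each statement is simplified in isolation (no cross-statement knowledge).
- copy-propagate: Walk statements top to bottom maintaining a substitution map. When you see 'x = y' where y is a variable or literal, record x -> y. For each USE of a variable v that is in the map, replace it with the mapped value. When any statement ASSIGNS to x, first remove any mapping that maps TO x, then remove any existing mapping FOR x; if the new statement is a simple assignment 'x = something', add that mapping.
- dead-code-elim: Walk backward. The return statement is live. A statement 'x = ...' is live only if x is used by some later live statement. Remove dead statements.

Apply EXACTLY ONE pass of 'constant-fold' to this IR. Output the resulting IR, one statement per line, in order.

Answer: a = 9
b = 3
t = a
v = 2
u = 9
return v

Derivation:
Applying constant-fold statement-by-statement:
  [1] a = 9  (unchanged)
  [2] b = 3 + 0  -> b = 3
  [3] t = a  (unchanged)
  [4] v = 2  (unchanged)
  [5] u = 9  (unchanged)
  [6] return v  (unchanged)
Result (6 stmts):
  a = 9
  b = 3
  t = a
  v = 2
  u = 9
  return v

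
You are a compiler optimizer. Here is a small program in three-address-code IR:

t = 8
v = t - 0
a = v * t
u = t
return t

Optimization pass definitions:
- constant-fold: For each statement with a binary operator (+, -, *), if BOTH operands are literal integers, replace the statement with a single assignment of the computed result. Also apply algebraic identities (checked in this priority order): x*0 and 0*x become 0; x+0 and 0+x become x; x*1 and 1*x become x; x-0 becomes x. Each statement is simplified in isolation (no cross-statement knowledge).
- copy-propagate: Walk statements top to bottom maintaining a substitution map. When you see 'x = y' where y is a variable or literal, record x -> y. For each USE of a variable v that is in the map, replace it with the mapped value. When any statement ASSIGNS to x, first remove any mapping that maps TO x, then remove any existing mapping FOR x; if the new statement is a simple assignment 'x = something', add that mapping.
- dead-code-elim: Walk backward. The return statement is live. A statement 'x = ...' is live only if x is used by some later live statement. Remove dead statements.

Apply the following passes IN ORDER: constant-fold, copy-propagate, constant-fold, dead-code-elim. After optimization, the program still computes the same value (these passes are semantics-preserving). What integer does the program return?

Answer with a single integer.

Answer: 8

Derivation:
Initial IR:
  t = 8
  v = t - 0
  a = v * t
  u = t
  return t
After constant-fold (5 stmts):
  t = 8
  v = t
  a = v * t
  u = t
  return t
After copy-propagate (5 stmts):
  t = 8
  v = 8
  a = 8 * 8
  u = 8
  return 8
After constant-fold (5 stmts):
  t = 8
  v = 8
  a = 64
  u = 8
  return 8
After dead-code-elim (1 stmts):
  return 8
Evaluate:
  t = 8  =>  t = 8
  v = t - 0  =>  v = 8
  a = v * t  =>  a = 64
  u = t  =>  u = 8
  return t = 8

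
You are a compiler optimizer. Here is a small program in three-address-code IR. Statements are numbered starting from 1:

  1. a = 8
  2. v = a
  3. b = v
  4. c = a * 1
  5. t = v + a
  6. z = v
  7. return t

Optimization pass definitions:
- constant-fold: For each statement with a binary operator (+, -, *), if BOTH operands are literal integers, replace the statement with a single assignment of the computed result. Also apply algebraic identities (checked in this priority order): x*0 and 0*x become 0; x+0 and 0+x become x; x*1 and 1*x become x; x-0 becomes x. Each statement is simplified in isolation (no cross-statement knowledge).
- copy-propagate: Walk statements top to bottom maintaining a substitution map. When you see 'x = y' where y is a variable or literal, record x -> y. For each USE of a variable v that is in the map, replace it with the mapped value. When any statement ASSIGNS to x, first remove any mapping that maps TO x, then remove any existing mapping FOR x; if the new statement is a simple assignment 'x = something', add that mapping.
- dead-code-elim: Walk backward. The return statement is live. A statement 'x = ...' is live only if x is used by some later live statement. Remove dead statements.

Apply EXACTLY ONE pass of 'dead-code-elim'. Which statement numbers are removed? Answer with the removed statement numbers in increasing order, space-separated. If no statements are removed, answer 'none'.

Answer: 3 4 6

Derivation:
Backward liveness scan:
Stmt 1 'a = 8': KEEP (a is live); live-in = []
Stmt 2 'v = a': KEEP (v is live); live-in = ['a']
Stmt 3 'b = v': DEAD (b not in live set ['a', 'v'])
Stmt 4 'c = a * 1': DEAD (c not in live set ['a', 'v'])
Stmt 5 't = v + a': KEEP (t is live); live-in = ['a', 'v']
Stmt 6 'z = v': DEAD (z not in live set ['t'])
Stmt 7 'return t': KEEP (return); live-in = ['t']
Removed statement numbers: [3, 4, 6]
Surviving IR:
  a = 8
  v = a
  t = v + a
  return t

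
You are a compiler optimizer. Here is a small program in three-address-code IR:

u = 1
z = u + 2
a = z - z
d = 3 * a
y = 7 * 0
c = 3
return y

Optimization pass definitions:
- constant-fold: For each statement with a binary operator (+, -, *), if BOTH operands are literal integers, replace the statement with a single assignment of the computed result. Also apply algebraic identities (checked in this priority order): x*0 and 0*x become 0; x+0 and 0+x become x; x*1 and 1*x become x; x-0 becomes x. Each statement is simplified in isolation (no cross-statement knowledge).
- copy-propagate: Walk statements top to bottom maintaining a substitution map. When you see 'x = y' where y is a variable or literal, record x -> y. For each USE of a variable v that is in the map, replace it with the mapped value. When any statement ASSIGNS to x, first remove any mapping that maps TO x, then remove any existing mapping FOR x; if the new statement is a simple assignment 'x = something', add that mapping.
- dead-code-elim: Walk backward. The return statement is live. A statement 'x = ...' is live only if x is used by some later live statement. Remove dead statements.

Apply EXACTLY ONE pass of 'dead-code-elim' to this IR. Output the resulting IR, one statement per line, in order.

Applying dead-code-elim statement-by-statement:
  [7] return y  -> KEEP (return); live=['y']
  [6] c = 3  -> DEAD (c not live)
  [5] y = 7 * 0  -> KEEP; live=[]
  [4] d = 3 * a  -> DEAD (d not live)
  [3] a = z - z  -> DEAD (a not live)
  [2] z = u + 2  -> DEAD (z not live)
  [1] u = 1  -> DEAD (u not live)
Result (2 stmts):
  y = 7 * 0
  return y

Answer: y = 7 * 0
return y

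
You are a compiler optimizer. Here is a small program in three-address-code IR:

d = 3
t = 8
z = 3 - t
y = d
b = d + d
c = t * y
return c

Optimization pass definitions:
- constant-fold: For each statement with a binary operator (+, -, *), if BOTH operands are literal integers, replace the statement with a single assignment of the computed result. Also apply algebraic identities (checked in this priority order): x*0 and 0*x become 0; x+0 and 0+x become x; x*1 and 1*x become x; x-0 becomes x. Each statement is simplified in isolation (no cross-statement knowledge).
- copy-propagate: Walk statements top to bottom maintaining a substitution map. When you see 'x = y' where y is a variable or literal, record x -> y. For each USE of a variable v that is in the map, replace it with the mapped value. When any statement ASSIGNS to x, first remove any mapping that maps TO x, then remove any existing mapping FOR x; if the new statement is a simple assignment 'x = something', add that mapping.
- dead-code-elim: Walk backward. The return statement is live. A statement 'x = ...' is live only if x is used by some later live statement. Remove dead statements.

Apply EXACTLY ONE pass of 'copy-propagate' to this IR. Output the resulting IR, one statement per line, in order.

Answer: d = 3
t = 8
z = 3 - 8
y = 3
b = 3 + 3
c = 8 * 3
return c

Derivation:
Applying copy-propagate statement-by-statement:
  [1] d = 3  (unchanged)
  [2] t = 8  (unchanged)
  [3] z = 3 - t  -> z = 3 - 8
  [4] y = d  -> y = 3
  [5] b = d + d  -> b = 3 + 3
  [6] c = t * y  -> c = 8 * 3
  [7] return c  (unchanged)
Result (7 stmts):
  d = 3
  t = 8
  z = 3 - 8
  y = 3
  b = 3 + 3
  c = 8 * 3
  return c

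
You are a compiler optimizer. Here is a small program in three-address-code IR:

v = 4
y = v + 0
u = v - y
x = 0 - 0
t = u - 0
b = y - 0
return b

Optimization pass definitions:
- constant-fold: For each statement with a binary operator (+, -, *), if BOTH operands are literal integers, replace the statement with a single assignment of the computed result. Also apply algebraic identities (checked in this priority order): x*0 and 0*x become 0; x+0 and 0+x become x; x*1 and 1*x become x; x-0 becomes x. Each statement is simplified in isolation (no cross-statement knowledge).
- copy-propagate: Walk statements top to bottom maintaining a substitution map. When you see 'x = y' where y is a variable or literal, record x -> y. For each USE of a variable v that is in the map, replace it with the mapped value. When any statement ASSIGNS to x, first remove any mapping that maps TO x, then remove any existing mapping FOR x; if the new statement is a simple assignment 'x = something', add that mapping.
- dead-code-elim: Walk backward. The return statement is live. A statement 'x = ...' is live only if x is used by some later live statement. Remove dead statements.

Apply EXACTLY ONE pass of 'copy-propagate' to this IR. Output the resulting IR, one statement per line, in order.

Applying copy-propagate statement-by-statement:
  [1] v = 4  (unchanged)
  [2] y = v + 0  -> y = 4 + 0
  [3] u = v - y  -> u = 4 - y
  [4] x = 0 - 0  (unchanged)
  [5] t = u - 0  (unchanged)
  [6] b = y - 0  (unchanged)
  [7] return b  (unchanged)
Result (7 stmts):
  v = 4
  y = 4 + 0
  u = 4 - y
  x = 0 - 0
  t = u - 0
  b = y - 0
  return b

Answer: v = 4
y = 4 + 0
u = 4 - y
x = 0 - 0
t = u - 0
b = y - 0
return b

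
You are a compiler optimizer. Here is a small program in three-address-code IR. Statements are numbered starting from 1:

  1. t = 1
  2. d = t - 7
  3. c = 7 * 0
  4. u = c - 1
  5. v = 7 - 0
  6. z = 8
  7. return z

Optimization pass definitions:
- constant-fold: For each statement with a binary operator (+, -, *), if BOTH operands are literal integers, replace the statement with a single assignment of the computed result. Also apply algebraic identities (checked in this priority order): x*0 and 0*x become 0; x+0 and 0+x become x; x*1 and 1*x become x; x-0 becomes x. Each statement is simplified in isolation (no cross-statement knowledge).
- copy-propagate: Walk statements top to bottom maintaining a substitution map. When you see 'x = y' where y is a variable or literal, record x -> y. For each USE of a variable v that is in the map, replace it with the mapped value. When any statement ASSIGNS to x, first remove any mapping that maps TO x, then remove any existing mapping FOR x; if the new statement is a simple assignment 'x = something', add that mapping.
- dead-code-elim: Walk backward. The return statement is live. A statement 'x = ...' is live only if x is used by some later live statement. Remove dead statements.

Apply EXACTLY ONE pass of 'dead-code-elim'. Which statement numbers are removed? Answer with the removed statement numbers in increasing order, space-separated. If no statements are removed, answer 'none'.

Answer: 1 2 3 4 5

Derivation:
Backward liveness scan:
Stmt 1 't = 1': DEAD (t not in live set [])
Stmt 2 'd = t - 7': DEAD (d not in live set [])
Stmt 3 'c = 7 * 0': DEAD (c not in live set [])
Stmt 4 'u = c - 1': DEAD (u not in live set [])
Stmt 5 'v = 7 - 0': DEAD (v not in live set [])
Stmt 6 'z = 8': KEEP (z is live); live-in = []
Stmt 7 'return z': KEEP (return); live-in = ['z']
Removed statement numbers: [1, 2, 3, 4, 5]
Surviving IR:
  z = 8
  return z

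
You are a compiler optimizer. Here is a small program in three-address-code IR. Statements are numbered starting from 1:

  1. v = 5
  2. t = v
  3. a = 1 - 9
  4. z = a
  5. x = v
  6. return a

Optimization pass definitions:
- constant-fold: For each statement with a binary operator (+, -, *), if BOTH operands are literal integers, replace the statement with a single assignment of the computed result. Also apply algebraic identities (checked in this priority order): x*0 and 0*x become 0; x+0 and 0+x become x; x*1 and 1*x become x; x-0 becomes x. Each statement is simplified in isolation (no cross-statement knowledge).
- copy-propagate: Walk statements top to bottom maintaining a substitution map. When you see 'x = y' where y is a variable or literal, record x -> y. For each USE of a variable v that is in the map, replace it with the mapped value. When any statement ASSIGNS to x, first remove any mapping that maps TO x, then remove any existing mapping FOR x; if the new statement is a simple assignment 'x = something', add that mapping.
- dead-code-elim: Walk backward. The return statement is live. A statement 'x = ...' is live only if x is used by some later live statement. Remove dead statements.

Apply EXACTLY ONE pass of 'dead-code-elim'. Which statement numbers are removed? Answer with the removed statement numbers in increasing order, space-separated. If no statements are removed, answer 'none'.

Backward liveness scan:
Stmt 1 'v = 5': DEAD (v not in live set [])
Stmt 2 't = v': DEAD (t not in live set [])
Stmt 3 'a = 1 - 9': KEEP (a is live); live-in = []
Stmt 4 'z = a': DEAD (z not in live set ['a'])
Stmt 5 'x = v': DEAD (x not in live set ['a'])
Stmt 6 'return a': KEEP (return); live-in = ['a']
Removed statement numbers: [1, 2, 4, 5]
Surviving IR:
  a = 1 - 9
  return a

Answer: 1 2 4 5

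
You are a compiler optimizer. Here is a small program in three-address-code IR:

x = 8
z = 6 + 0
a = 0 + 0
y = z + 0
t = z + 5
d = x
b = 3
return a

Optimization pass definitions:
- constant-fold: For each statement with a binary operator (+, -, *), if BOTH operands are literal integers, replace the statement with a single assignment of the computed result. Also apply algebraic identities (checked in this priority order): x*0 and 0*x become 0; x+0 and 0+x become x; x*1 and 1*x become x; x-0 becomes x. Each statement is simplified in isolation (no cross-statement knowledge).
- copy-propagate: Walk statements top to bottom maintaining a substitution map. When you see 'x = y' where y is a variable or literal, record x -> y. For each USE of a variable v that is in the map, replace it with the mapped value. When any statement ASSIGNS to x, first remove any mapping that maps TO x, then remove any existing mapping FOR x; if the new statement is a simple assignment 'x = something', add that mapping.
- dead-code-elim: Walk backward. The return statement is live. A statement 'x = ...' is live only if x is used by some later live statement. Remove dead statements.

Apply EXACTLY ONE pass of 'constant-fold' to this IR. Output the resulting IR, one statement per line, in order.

Applying constant-fold statement-by-statement:
  [1] x = 8  (unchanged)
  [2] z = 6 + 0  -> z = 6
  [3] a = 0 + 0  -> a = 0
  [4] y = z + 0  -> y = z
  [5] t = z + 5  (unchanged)
  [6] d = x  (unchanged)
  [7] b = 3  (unchanged)
  [8] return a  (unchanged)
Result (8 stmts):
  x = 8
  z = 6
  a = 0
  y = z
  t = z + 5
  d = x
  b = 3
  return a

Answer: x = 8
z = 6
a = 0
y = z
t = z + 5
d = x
b = 3
return a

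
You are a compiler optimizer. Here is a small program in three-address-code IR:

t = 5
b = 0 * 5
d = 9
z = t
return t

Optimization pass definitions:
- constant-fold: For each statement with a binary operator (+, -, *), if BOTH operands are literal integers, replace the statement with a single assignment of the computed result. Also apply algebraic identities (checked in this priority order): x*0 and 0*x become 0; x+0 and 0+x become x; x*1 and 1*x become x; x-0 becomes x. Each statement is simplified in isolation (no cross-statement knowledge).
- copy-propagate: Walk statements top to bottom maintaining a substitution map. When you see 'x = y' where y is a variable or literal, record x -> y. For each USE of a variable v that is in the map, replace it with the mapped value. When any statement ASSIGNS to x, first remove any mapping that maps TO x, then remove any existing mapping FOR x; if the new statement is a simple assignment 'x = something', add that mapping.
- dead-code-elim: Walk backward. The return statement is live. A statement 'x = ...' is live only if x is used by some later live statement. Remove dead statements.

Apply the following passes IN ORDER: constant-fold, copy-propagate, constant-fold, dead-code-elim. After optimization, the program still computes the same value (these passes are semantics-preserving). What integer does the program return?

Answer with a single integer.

Initial IR:
  t = 5
  b = 0 * 5
  d = 9
  z = t
  return t
After constant-fold (5 stmts):
  t = 5
  b = 0
  d = 9
  z = t
  return t
After copy-propagate (5 stmts):
  t = 5
  b = 0
  d = 9
  z = 5
  return 5
After constant-fold (5 stmts):
  t = 5
  b = 0
  d = 9
  z = 5
  return 5
After dead-code-elim (1 stmts):
  return 5
Evaluate:
  t = 5  =>  t = 5
  b = 0 * 5  =>  b = 0
  d = 9  =>  d = 9
  z = t  =>  z = 5
  return t = 5

Answer: 5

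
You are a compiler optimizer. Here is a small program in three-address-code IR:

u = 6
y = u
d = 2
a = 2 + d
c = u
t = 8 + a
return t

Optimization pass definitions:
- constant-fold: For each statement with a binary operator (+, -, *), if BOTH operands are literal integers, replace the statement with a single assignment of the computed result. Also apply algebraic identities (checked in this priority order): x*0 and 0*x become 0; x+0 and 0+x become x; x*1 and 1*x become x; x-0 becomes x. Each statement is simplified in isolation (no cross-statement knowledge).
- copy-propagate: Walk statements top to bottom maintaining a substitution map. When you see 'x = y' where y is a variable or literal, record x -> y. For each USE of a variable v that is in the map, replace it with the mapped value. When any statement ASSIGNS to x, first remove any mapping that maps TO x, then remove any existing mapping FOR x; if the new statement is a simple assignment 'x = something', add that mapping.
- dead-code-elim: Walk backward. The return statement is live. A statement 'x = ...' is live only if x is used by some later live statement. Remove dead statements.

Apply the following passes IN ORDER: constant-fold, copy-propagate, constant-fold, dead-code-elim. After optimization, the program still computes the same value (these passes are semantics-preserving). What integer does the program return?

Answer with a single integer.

Answer: 12

Derivation:
Initial IR:
  u = 6
  y = u
  d = 2
  a = 2 + d
  c = u
  t = 8 + a
  return t
After constant-fold (7 stmts):
  u = 6
  y = u
  d = 2
  a = 2 + d
  c = u
  t = 8 + a
  return t
After copy-propagate (7 stmts):
  u = 6
  y = 6
  d = 2
  a = 2 + 2
  c = 6
  t = 8 + a
  return t
After constant-fold (7 stmts):
  u = 6
  y = 6
  d = 2
  a = 4
  c = 6
  t = 8 + a
  return t
After dead-code-elim (3 stmts):
  a = 4
  t = 8 + a
  return t
Evaluate:
  u = 6  =>  u = 6
  y = u  =>  y = 6
  d = 2  =>  d = 2
  a = 2 + d  =>  a = 4
  c = u  =>  c = 6
  t = 8 + a  =>  t = 12
  return t = 12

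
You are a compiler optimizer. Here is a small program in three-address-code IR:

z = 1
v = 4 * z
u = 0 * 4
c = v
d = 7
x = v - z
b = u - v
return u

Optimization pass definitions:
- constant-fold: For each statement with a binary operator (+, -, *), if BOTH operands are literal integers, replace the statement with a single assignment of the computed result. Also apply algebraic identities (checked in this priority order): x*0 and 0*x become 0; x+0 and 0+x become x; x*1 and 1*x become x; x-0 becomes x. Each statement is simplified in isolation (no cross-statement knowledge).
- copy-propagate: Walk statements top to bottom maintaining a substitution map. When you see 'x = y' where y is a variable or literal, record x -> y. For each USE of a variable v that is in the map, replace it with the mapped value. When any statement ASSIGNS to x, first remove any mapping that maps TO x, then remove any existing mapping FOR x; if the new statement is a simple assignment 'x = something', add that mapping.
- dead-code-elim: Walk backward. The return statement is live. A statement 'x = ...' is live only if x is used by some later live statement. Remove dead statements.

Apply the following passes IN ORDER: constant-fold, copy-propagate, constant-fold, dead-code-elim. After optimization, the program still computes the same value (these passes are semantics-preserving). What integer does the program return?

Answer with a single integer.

Answer: 0

Derivation:
Initial IR:
  z = 1
  v = 4 * z
  u = 0 * 4
  c = v
  d = 7
  x = v - z
  b = u - v
  return u
After constant-fold (8 stmts):
  z = 1
  v = 4 * z
  u = 0
  c = v
  d = 7
  x = v - z
  b = u - v
  return u
After copy-propagate (8 stmts):
  z = 1
  v = 4 * 1
  u = 0
  c = v
  d = 7
  x = v - 1
  b = 0 - v
  return 0
After constant-fold (8 stmts):
  z = 1
  v = 4
  u = 0
  c = v
  d = 7
  x = v - 1
  b = 0 - v
  return 0
After dead-code-elim (1 stmts):
  return 0
Evaluate:
  z = 1  =>  z = 1
  v = 4 * z  =>  v = 4
  u = 0 * 4  =>  u = 0
  c = v  =>  c = 4
  d = 7  =>  d = 7
  x = v - z  =>  x = 3
  b = u - v  =>  b = -4
  return u = 0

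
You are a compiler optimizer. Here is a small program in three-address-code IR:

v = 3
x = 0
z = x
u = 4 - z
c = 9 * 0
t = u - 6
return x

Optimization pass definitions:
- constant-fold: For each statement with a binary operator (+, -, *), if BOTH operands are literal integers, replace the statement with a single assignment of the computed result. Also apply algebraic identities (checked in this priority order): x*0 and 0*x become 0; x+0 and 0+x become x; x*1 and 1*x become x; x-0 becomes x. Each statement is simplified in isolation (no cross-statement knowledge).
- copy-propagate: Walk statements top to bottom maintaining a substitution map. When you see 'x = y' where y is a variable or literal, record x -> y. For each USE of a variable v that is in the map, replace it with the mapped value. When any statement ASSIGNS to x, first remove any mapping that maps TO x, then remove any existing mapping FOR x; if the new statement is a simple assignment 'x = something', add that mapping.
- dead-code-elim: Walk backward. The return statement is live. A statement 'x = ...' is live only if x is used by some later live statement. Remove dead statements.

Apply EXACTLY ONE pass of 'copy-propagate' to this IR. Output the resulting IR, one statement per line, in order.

Answer: v = 3
x = 0
z = 0
u = 4 - 0
c = 9 * 0
t = u - 6
return 0

Derivation:
Applying copy-propagate statement-by-statement:
  [1] v = 3  (unchanged)
  [2] x = 0  (unchanged)
  [3] z = x  -> z = 0
  [4] u = 4 - z  -> u = 4 - 0
  [5] c = 9 * 0  (unchanged)
  [6] t = u - 6  (unchanged)
  [7] return x  -> return 0
Result (7 stmts):
  v = 3
  x = 0
  z = 0
  u = 4 - 0
  c = 9 * 0
  t = u - 6
  return 0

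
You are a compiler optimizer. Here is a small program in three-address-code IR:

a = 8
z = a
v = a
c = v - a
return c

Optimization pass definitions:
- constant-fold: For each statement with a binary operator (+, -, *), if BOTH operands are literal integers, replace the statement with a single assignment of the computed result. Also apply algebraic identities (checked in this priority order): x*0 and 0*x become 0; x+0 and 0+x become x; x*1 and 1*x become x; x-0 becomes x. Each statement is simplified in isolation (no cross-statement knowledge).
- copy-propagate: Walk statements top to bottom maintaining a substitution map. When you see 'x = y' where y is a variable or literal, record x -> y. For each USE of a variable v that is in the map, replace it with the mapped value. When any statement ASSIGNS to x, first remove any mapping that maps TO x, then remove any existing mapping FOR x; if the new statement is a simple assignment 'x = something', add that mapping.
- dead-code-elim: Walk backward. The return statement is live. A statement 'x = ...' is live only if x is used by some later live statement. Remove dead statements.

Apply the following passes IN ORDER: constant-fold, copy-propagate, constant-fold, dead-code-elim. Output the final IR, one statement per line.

Answer: c = 0
return c

Derivation:
Initial IR:
  a = 8
  z = a
  v = a
  c = v - a
  return c
After constant-fold (5 stmts):
  a = 8
  z = a
  v = a
  c = v - a
  return c
After copy-propagate (5 stmts):
  a = 8
  z = 8
  v = 8
  c = 8 - 8
  return c
After constant-fold (5 stmts):
  a = 8
  z = 8
  v = 8
  c = 0
  return c
After dead-code-elim (2 stmts):
  c = 0
  return c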